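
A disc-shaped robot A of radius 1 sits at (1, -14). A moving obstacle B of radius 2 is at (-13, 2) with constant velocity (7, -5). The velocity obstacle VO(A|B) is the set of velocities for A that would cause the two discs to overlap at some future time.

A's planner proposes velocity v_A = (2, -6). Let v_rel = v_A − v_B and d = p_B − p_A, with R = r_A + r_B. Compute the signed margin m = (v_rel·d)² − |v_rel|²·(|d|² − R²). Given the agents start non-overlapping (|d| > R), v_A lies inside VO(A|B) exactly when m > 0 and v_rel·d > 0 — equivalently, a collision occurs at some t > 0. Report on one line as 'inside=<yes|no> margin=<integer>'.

d = (-14, 16),  |d|² = 452;  R = 1+2 = 3,  c = 452−3² = 443
v_rel = (-5, -1),  |v_rel|² = 26;  v_rel·d = (-5)·(-14) + (-1)·(16) = 54
26·t² − 108·t + 443 = 0  ⇒  m = 54² − 26·443 = -8602
m = -8602 < 0,  v_rel·d = 54 > 0  ⇒  outside

inside=no margin=-8602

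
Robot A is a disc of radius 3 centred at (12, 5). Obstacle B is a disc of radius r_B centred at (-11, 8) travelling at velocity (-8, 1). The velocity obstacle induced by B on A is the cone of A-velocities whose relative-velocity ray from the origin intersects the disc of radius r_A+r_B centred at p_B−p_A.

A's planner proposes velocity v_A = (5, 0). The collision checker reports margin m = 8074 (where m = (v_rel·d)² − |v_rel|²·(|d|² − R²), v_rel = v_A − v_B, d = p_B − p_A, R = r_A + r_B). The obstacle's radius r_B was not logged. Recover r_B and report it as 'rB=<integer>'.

m = 8074
d = (-23, 3);  v_rel = (13, -1),  |v_rel|² = 170
v_rel×d = (13)·(3) − (-1)·(-23) = 16
since m = R²·170 − 16²:  R² = (256 + 8074) / 170 = 49
R = √49 = 7  ⇒  r_B = 7 − 3 = 4

rB=4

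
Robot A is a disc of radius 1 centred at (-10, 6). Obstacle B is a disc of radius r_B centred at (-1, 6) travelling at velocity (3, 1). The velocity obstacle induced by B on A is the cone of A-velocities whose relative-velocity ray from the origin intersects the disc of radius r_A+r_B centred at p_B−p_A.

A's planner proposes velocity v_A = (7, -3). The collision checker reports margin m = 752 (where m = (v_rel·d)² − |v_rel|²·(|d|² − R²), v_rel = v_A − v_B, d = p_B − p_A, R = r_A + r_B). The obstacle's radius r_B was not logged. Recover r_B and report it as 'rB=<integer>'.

m = 752
d = (9, 0);  v_rel = (4, -4),  |v_rel|² = 32
v_rel×d = (4)·(0) − (-4)·(9) = 36
since m = R²·32 − 36²:  R² = (1296 + 752) / 32 = 64
R = √64 = 8  ⇒  r_B = 8 − 1 = 7

rB=7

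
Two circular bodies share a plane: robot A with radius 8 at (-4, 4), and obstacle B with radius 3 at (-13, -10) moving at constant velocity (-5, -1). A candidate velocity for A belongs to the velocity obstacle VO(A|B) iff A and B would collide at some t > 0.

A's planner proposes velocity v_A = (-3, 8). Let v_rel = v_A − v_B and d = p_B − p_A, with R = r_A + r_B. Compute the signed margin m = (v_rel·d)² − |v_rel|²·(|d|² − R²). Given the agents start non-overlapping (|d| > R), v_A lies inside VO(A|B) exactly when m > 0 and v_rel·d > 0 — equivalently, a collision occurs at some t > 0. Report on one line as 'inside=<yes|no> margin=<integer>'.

d = (-9, -14),  |d|² = 277;  R = 8+3 = 11,  c = 277−11² = 156
v_rel = (2, 9),  |v_rel|² = 85;  v_rel·d = (2)·(-9) + (9)·(-14) = -144
85·t² + 288·t + 156 = 0  ⇒  m = (-144)² − 85·156 = 7476
m = 7476 > 0,  v_rel·d = -144 < 0  ⇒  outside

inside=no margin=7476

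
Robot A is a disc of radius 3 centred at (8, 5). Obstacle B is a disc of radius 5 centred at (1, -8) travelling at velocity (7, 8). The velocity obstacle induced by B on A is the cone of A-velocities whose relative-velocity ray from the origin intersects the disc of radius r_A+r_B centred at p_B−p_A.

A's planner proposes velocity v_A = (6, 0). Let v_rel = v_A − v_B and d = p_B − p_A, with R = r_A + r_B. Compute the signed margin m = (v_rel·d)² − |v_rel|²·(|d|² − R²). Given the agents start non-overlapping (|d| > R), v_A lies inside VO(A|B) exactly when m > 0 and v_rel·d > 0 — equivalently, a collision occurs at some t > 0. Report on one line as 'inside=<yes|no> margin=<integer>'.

d = (-7, -13),  |d|² = 218;  R = 3+5 = 8,  c = 218−8² = 154
v_rel = (-1, -8),  |v_rel|² = 65;  v_rel·d = (-1)·(-7) + (-8)·(-13) = 111
65·t² − 222·t + 154 = 0  ⇒  m = 111² − 65·154 = 2311
m = 2311 > 0,  v_rel·d = 111 > 0  ⇒  inside

inside=yes margin=2311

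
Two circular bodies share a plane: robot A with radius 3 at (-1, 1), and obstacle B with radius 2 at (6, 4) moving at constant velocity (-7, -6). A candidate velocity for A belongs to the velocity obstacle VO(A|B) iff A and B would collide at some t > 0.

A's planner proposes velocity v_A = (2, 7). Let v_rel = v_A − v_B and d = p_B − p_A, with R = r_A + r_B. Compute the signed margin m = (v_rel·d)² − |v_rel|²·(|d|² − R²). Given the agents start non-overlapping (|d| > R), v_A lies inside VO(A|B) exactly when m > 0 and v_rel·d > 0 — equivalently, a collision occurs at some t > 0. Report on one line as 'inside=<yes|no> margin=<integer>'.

d = (7, 3),  |d|² = 58;  R = 3+2 = 5,  c = 58−5² = 33
v_rel = (9, 13),  |v_rel|² = 250;  v_rel·d = (9)·(7) + (13)·(3) = 102
250·t² − 204·t + 33 = 0  ⇒  m = 102² − 250·33 = 2154
m = 2154 > 0,  v_rel·d = 102 > 0  ⇒  inside

inside=yes margin=2154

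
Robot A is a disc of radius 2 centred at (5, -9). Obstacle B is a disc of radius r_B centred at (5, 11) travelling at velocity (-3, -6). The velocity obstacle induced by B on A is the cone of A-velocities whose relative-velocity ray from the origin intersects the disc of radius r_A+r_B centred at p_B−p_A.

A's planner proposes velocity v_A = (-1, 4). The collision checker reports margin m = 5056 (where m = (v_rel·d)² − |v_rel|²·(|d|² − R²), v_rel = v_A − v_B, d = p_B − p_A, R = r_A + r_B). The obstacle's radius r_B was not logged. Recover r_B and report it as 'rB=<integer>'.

m = 5056
d = (0, 20);  v_rel = (2, 10),  |v_rel|² = 104
v_rel×d = (2)·(20) − (10)·(0) = 40
since m = R²·104 − 40²:  R² = (1600 + 5056) / 104 = 64
R = √64 = 8  ⇒  r_B = 8 − 2 = 6

rB=6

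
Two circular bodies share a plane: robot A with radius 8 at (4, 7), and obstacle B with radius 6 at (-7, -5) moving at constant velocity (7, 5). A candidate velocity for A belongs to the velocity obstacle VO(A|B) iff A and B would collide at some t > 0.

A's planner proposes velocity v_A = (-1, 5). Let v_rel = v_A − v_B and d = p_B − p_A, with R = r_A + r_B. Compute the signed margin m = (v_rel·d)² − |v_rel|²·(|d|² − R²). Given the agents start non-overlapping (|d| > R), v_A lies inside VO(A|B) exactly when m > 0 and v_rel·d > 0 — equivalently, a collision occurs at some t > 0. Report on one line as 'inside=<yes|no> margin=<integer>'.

d = (-11, -12),  |d|² = 265;  R = 8+6 = 14,  c = 265−14² = 69
v_rel = (-8, 0),  |v_rel|² = 64;  v_rel·d = (-8)·(-11) + (0)·(-12) = 88
64·t² − 176·t + 69 = 0  ⇒  m = 88² − 64·69 = 3328
m = 3328 > 0,  v_rel·d = 88 > 0  ⇒  inside

inside=yes margin=3328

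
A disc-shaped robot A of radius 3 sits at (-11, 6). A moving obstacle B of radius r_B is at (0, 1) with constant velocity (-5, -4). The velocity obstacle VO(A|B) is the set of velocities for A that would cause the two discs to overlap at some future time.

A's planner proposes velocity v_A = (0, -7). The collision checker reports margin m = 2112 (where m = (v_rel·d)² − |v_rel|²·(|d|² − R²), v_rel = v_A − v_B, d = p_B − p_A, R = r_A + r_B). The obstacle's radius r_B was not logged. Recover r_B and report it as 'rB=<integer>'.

m = 2112
d = (11, -5);  v_rel = (5, -3),  |v_rel|² = 34
v_rel×d = (5)·(-5) − (-3)·(11) = 8
since m = R²·34 − 8²:  R² = (64 + 2112) / 34 = 64
R = √64 = 8  ⇒  r_B = 8 − 3 = 5

rB=5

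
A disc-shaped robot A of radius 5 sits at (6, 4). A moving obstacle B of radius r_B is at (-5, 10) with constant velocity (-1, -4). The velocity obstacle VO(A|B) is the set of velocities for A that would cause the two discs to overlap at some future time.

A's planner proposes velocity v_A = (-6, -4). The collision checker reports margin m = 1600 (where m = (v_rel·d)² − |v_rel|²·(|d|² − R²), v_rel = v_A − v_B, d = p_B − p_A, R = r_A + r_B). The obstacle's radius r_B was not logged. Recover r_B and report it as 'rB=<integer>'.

m = 1600
d = (-11, 6);  v_rel = (-5, 0),  |v_rel|² = 25
v_rel×d = (-5)·(6) − (0)·(-11) = -30
since m = R²·25 − (-30)²:  R² = (900 + 1600) / 25 = 100
R = √100 = 10  ⇒  r_B = 10 − 5 = 5

rB=5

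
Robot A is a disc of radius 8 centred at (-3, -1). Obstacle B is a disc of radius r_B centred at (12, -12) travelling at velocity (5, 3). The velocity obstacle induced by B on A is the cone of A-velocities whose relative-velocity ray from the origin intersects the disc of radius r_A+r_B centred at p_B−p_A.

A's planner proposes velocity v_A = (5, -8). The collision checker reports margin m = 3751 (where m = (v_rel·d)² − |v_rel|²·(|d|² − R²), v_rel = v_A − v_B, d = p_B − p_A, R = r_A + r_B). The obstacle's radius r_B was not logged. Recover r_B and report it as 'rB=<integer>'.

m = 3751
d = (15, -11);  v_rel = (0, -11),  |v_rel|² = 121
v_rel×d = (0)·(-11) − (-11)·(15) = 165
since m = R²·121 − 165²:  R² = (27225 + 3751) / 121 = 256
R = √256 = 16  ⇒  r_B = 16 − 8 = 8

rB=8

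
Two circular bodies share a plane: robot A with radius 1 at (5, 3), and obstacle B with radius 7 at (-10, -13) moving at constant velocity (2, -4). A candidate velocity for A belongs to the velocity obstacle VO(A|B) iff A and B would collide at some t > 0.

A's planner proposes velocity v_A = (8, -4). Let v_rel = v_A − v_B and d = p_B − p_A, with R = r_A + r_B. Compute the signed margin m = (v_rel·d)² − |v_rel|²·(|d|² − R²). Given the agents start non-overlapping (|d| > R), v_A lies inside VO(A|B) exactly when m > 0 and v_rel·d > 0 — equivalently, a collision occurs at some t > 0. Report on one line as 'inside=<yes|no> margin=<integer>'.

d = (-15, -16),  |d|² = 481;  R = 1+7 = 8,  c = 481−8² = 417
v_rel = (6, 0),  |v_rel|² = 36;  v_rel·d = (6)·(-15) + (0)·(-16) = -90
36·t² + 180·t + 417 = 0  ⇒  m = (-90)² − 36·417 = -6912
m = -6912 < 0,  v_rel·d = -90 < 0  ⇒  outside

inside=no margin=-6912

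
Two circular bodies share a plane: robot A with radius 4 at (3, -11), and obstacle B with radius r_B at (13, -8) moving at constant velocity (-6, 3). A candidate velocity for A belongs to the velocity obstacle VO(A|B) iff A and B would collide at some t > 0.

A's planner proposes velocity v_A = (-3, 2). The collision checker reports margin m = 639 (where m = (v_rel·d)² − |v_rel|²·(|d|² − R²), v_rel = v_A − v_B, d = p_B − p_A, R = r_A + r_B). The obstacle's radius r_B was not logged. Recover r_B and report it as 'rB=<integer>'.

m = 639
d = (10, 3);  v_rel = (3, -1),  |v_rel|² = 10
v_rel×d = (3)·(3) − (-1)·(10) = 19
since m = R²·10 − 19²:  R² = (361 + 639) / 10 = 100
R = √100 = 10  ⇒  r_B = 10 − 4 = 6

rB=6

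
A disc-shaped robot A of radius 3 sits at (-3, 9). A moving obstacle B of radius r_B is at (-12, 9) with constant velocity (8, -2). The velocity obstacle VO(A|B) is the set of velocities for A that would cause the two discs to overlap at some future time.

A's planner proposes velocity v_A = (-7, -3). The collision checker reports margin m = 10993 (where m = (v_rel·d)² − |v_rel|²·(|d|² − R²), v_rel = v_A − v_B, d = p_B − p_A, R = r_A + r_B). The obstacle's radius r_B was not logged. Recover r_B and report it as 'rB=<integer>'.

m = 10993
d = (-9, 0);  v_rel = (-15, -1),  |v_rel|² = 226
v_rel×d = (-15)·(0) − (-1)·(-9) = -9
since m = R²·226 − (-9)²:  R² = (81 + 10993) / 226 = 49
R = √49 = 7  ⇒  r_B = 7 − 3 = 4

rB=4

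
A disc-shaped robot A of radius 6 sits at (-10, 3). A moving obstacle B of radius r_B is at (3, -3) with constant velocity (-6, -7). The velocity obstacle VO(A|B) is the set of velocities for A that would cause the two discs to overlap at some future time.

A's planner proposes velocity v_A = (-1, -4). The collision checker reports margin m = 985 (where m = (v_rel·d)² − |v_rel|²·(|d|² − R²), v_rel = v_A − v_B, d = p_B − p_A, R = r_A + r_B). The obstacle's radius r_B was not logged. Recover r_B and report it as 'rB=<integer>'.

m = 985
d = (13, -6);  v_rel = (5, 3),  |v_rel|² = 34
v_rel×d = (5)·(-6) − (3)·(13) = -69
since m = R²·34 − (-69)²:  R² = (4761 + 985) / 34 = 169
R = √169 = 13  ⇒  r_B = 13 − 6 = 7

rB=7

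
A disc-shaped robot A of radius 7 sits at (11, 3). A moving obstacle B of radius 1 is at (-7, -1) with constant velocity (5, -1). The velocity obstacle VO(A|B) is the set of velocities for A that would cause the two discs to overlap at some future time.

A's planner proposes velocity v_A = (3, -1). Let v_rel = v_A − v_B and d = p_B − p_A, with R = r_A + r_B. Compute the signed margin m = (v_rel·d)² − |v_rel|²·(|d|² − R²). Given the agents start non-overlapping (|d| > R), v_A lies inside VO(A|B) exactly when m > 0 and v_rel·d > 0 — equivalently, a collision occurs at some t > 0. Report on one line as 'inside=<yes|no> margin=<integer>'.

d = (-18, -4),  |d|² = 340;  R = 7+1 = 8,  c = 340−8² = 276
v_rel = (-2, 0),  |v_rel|² = 4;  v_rel·d = (-2)·(-18) + (0)·(-4) = 36
4·t² − 72·t + 276 = 0  ⇒  m = 36² − 4·276 = 192
m = 192 > 0,  v_rel·d = 36 > 0  ⇒  inside

inside=yes margin=192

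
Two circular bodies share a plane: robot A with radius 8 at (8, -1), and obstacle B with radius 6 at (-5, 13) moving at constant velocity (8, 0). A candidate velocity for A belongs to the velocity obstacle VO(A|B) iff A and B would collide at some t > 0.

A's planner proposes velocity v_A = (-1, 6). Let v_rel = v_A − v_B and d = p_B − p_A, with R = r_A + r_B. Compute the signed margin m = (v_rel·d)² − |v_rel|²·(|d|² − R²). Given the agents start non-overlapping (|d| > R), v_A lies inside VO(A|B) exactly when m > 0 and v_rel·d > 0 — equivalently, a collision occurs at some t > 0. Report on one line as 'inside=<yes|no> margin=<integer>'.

d = (-13, 14),  |d|² = 365;  R = 8+6 = 14,  c = 365−14² = 169
v_rel = (-9, 6),  |v_rel|² = 117;  v_rel·d = (-9)·(-13) + (6)·(14) = 201
117·t² − 402·t + 169 = 0  ⇒  m = 201² − 117·169 = 20628
m = 20628 > 0,  v_rel·d = 201 > 0  ⇒  inside

inside=yes margin=20628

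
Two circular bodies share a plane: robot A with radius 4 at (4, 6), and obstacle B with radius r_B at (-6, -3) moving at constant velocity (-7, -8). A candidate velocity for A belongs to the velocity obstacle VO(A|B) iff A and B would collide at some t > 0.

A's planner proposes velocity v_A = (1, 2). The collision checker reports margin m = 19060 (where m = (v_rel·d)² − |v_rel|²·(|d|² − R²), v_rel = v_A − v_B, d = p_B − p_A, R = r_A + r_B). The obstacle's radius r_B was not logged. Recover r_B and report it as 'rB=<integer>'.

m = 19060
d = (-10, -9);  v_rel = (8, 10),  |v_rel|² = 164
v_rel×d = (8)·(-9) − (10)·(-10) = 28
since m = R²·164 − 28²:  R² = (784 + 19060) / 164 = 121
R = √121 = 11  ⇒  r_B = 11 − 4 = 7

rB=7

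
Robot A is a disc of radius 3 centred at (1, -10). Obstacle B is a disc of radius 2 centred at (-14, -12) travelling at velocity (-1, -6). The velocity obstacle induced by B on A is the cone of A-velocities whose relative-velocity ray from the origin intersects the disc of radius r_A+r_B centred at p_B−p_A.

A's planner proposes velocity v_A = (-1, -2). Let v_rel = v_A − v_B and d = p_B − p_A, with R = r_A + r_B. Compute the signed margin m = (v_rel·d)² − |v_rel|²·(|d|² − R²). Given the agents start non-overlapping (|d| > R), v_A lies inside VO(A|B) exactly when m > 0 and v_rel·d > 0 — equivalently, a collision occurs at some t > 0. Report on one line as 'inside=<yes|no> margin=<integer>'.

d = (-15, -2),  |d|² = 229;  R = 3+2 = 5,  c = 229−5² = 204
v_rel = (0, 4),  |v_rel|² = 16;  v_rel·d = (0)·(-15) + (4)·(-2) = -8
16·t² + 16·t + 204 = 0  ⇒  m = (-8)² − 16·204 = -3200
m = -3200 < 0,  v_rel·d = -8 < 0  ⇒  outside

inside=no margin=-3200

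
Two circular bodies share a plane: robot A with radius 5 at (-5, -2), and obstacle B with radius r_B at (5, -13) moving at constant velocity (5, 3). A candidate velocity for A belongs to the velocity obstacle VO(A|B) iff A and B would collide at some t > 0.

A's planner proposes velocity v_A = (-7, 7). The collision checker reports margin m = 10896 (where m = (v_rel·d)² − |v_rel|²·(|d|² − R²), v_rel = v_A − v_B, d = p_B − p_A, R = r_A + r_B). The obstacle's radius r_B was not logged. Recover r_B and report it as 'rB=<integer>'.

m = 10896
d = (10, -11);  v_rel = (-12, 4),  |v_rel|² = 160
v_rel×d = (-12)·(-11) − (4)·(10) = 92
since m = R²·160 − 92²:  R² = (8464 + 10896) / 160 = 121
R = √121 = 11  ⇒  r_B = 11 − 5 = 6

rB=6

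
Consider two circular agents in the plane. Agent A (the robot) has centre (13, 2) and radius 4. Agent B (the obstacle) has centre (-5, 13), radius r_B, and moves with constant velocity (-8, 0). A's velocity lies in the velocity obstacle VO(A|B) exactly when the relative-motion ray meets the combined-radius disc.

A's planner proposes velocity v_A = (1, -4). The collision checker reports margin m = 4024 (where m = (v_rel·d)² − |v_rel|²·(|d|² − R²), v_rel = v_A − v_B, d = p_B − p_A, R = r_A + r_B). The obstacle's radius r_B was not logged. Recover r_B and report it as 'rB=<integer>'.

m = 4024
d = (-18, 11);  v_rel = (9, -4),  |v_rel|² = 97
v_rel×d = (9)·(11) − (-4)·(-18) = 27
since m = R²·97 − 27²:  R² = (729 + 4024) / 97 = 49
R = √49 = 7  ⇒  r_B = 7 − 4 = 3

rB=3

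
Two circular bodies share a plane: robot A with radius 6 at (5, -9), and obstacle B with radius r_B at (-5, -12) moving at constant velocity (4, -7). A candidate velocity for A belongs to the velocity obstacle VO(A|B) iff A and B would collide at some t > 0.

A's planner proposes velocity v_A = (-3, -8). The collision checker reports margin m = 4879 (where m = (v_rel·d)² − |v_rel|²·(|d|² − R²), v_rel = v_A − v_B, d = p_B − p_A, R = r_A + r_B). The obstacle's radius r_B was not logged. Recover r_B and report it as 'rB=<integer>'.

m = 4879
d = (-10, -3);  v_rel = (-7, -1),  |v_rel|² = 50
v_rel×d = (-7)·(-3) − (-1)·(-10) = 11
since m = R²·50 − 11²:  R² = (121 + 4879) / 50 = 100
R = √100 = 10  ⇒  r_B = 10 − 6 = 4

rB=4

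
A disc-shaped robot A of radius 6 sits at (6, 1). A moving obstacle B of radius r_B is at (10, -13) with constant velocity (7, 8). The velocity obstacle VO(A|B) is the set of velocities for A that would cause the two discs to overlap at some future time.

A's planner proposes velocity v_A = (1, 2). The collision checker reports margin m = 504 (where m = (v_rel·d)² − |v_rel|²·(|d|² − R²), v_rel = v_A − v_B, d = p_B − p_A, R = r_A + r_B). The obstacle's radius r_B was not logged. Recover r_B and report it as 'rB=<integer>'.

m = 504
d = (4, -14);  v_rel = (-6, -6),  |v_rel|² = 72
v_rel×d = (-6)·(-14) − (-6)·(4) = 108
since m = R²·72 − 108²:  R² = (11664 + 504) / 72 = 169
R = √169 = 13  ⇒  r_B = 13 − 6 = 7

rB=7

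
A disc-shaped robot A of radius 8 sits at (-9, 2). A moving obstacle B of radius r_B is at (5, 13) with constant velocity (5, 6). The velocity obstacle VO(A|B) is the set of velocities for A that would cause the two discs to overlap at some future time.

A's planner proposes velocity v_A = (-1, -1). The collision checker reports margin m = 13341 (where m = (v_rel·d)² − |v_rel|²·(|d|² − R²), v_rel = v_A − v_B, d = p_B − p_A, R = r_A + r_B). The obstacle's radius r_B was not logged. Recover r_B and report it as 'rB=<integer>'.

m = 13341
d = (14, 11);  v_rel = (-6, -7),  |v_rel|² = 85
v_rel×d = (-6)·(11) − (-7)·(14) = 32
since m = R²·85 − 32²:  R² = (1024 + 13341) / 85 = 169
R = √169 = 13  ⇒  r_B = 13 − 8 = 5

rB=5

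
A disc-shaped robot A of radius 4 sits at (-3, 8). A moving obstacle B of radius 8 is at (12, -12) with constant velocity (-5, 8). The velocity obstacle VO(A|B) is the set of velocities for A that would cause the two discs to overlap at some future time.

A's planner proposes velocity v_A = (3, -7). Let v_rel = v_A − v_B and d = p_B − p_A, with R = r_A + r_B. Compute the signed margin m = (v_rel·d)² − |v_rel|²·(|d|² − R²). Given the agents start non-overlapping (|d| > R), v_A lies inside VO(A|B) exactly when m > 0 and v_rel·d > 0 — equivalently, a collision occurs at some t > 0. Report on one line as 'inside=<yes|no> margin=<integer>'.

d = (15, -20),  |d|² = 625;  R = 4+8 = 12,  c = 625−12² = 481
v_rel = (8, -15),  |v_rel|² = 289;  v_rel·d = (8)·(15) + (-15)·(-20) = 420
289·t² − 840·t + 481 = 0  ⇒  m = 420² − 289·481 = 37391
m = 37391 > 0,  v_rel·d = 420 > 0  ⇒  inside

inside=yes margin=37391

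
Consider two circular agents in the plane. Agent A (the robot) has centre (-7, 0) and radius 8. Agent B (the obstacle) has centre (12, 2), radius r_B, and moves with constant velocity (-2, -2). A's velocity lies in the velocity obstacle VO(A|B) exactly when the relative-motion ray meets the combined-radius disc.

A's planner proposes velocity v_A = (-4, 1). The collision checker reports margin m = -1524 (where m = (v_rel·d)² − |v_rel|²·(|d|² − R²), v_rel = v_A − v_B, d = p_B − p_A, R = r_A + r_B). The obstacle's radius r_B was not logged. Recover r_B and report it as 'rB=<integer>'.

m = -1524
d = (19, 2);  v_rel = (-2, 3),  |v_rel|² = 13
v_rel×d = (-2)·(2) − (3)·(19) = -61
since m = R²·13 − (-61)²:  R² = (3721 + -1524) / 13 = 169
R = √169 = 13  ⇒  r_B = 13 − 8 = 5

rB=5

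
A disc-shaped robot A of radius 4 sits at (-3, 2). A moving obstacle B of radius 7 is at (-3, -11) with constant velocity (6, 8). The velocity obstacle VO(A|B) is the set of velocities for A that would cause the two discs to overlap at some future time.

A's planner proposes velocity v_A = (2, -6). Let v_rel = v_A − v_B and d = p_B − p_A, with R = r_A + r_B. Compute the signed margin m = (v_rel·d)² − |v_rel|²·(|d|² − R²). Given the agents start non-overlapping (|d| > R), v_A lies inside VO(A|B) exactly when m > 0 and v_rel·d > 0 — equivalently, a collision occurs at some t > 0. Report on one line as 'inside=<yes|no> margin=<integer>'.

d = (0, -13),  |d|² = 169;  R = 4+7 = 11,  c = 169−11² = 48
v_rel = (-4, -14),  |v_rel|² = 212;  v_rel·d = (-4)·(0) + (-14)·(-13) = 182
212·t² − 364·t + 48 = 0  ⇒  m = 182² − 212·48 = 22948
m = 22948 > 0,  v_rel·d = 182 > 0  ⇒  inside

inside=yes margin=22948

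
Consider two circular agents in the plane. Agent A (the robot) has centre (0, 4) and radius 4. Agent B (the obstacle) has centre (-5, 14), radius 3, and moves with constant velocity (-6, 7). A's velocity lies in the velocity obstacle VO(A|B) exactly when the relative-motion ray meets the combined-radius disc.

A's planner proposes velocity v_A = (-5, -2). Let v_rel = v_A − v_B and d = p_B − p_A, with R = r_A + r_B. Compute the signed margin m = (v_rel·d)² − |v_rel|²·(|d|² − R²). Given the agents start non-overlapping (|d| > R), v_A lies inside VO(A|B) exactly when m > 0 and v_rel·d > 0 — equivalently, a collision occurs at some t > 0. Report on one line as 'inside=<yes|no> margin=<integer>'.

d = (-5, 10),  |d|² = 125;  R = 4+3 = 7,  c = 125−7² = 76
v_rel = (1, -9),  |v_rel|² = 82;  v_rel·d = (1)·(-5) + (-9)·(10) = -95
82·t² + 190·t + 76 = 0  ⇒  m = (-95)² − 82·76 = 2793
m = 2793 > 0,  v_rel·d = -95 < 0  ⇒  outside

inside=no margin=2793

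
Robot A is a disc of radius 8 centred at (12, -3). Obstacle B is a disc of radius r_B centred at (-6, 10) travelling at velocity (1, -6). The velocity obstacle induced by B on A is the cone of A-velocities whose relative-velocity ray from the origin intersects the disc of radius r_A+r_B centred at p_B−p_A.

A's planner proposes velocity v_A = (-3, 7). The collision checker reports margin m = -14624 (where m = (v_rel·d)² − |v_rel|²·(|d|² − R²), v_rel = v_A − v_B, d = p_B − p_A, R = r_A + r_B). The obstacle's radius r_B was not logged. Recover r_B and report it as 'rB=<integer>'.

m = -14624
d = (-18, 13);  v_rel = (-4, 13),  |v_rel|² = 185
v_rel×d = (-4)·(13) − (13)·(-18) = 182
since m = R²·185 − 182²:  R² = (33124 + -14624) / 185 = 100
R = √100 = 10  ⇒  r_B = 10 − 8 = 2

rB=2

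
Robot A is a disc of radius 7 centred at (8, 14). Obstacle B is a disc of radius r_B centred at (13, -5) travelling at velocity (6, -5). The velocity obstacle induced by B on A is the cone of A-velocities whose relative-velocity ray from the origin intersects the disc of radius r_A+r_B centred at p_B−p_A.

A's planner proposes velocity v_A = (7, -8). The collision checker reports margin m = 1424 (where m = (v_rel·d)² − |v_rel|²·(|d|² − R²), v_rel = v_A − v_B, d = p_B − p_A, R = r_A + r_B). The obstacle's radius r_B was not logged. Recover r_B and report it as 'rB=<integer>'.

m = 1424
d = (5, -19);  v_rel = (1, -3),  |v_rel|² = 10
v_rel×d = (1)·(-19) − (-3)·(5) = -4
since m = R²·10 − (-4)²:  R² = (16 + 1424) / 10 = 144
R = √144 = 12  ⇒  r_B = 12 − 7 = 5

rB=5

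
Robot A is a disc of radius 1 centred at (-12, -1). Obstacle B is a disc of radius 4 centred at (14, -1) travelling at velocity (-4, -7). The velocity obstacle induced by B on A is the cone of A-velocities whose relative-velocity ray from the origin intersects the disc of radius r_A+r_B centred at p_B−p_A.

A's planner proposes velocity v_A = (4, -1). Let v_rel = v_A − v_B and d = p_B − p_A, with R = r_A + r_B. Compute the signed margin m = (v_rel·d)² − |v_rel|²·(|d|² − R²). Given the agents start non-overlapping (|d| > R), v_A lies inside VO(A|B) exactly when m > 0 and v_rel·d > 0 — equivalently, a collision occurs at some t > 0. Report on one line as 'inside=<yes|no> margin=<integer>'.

d = (26, 0),  |d|² = 676;  R = 1+4 = 5,  c = 676−5² = 651
v_rel = (8, 6),  |v_rel|² = 100;  v_rel·d = (8)·(26) + (6)·(0) = 208
100·t² − 416·t + 651 = 0  ⇒  m = 208² − 100·651 = -21836
m = -21836 < 0,  v_rel·d = 208 > 0  ⇒  outside

inside=no margin=-21836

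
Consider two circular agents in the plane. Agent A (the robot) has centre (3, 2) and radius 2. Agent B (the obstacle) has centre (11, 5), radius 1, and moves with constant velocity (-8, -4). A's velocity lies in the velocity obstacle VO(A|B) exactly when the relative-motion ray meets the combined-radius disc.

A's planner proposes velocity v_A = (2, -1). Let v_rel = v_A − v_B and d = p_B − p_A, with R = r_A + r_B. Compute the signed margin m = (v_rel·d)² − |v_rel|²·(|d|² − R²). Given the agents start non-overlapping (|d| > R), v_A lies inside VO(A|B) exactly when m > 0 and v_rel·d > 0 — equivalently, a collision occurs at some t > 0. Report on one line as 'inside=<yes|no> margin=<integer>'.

d = (8, 3),  |d|² = 73;  R = 2+1 = 3,  c = 73−3² = 64
v_rel = (10, 3),  |v_rel|² = 109;  v_rel·d = (10)·(8) + (3)·(3) = 89
109·t² − 178·t + 64 = 0  ⇒  m = 89² − 109·64 = 945
m = 945 > 0,  v_rel·d = 89 > 0  ⇒  inside

inside=yes margin=945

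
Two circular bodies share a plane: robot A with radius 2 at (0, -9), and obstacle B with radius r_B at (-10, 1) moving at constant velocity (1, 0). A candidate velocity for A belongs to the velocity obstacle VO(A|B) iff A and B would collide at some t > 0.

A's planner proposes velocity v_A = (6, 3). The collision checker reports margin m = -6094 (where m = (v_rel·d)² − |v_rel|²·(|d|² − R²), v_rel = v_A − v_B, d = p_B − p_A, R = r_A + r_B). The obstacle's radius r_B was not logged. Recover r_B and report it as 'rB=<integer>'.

m = -6094
d = (-10, 10);  v_rel = (5, 3),  |v_rel|² = 34
v_rel×d = (5)·(10) − (3)·(-10) = 80
since m = R²·34 − 80²:  R² = (6400 + -6094) / 34 = 9
R = √9 = 3  ⇒  r_B = 3 − 2 = 1

rB=1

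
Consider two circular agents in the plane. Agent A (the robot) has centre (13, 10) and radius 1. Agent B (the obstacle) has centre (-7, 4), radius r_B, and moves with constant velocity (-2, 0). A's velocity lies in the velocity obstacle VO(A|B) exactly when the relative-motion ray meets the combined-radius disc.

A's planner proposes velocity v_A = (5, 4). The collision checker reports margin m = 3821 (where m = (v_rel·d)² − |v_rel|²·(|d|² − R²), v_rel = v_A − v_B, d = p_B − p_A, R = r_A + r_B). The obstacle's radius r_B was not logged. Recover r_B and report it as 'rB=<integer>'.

m = 3821
d = (-20, -6);  v_rel = (7, 4),  |v_rel|² = 65
v_rel×d = (7)·(-6) − (4)·(-20) = 38
since m = R²·65 − 38²:  R² = (1444 + 3821) / 65 = 81
R = √81 = 9  ⇒  r_B = 9 − 1 = 8

rB=8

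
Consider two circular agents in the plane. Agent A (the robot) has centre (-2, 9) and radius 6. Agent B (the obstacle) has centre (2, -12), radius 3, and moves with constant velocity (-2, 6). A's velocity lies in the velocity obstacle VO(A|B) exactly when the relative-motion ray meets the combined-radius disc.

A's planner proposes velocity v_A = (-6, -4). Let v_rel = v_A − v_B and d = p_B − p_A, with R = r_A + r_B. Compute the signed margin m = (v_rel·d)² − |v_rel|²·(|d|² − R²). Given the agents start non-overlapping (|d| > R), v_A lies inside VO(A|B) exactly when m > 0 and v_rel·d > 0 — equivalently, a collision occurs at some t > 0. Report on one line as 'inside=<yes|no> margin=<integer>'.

d = (4, -21),  |d|² = 457;  R = 6+3 = 9,  c = 457−9² = 376
v_rel = (-4, -10),  |v_rel|² = 116;  v_rel·d = (-4)·(4) + (-10)·(-21) = 194
116·t² − 388·t + 376 = 0  ⇒  m = 194² − 116·376 = -5980
m = -5980 < 0,  v_rel·d = 194 > 0  ⇒  outside

inside=no margin=-5980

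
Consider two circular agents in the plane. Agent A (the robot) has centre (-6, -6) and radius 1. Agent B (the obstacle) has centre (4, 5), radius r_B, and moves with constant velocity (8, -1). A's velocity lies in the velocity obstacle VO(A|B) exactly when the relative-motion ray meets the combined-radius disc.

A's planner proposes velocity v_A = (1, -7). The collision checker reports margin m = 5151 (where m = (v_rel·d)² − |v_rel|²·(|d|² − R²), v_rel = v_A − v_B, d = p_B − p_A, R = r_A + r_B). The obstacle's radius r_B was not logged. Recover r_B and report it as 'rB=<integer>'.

m = 5151
d = (10, 11);  v_rel = (-7, -6),  |v_rel|² = 85
v_rel×d = (-7)·(11) − (-6)·(10) = -17
since m = R²·85 − (-17)²:  R² = (289 + 5151) / 85 = 64
R = √64 = 8  ⇒  r_B = 8 − 1 = 7

rB=7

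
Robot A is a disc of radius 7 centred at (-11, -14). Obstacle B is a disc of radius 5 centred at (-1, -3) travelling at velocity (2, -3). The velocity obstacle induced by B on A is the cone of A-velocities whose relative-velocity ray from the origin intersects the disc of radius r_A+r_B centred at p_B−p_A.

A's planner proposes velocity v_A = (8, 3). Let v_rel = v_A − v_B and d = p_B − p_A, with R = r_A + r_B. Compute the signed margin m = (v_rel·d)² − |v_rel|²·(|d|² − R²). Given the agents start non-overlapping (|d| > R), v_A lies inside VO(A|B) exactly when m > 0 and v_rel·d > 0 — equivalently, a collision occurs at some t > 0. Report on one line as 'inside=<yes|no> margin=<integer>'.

d = (10, 11),  |d|² = 221;  R = 7+5 = 12,  c = 221−12² = 77
v_rel = (6, 6),  |v_rel|² = 72;  v_rel·d = (6)·(10) + (6)·(11) = 126
72·t² − 252·t + 77 = 0  ⇒  m = 126² − 72·77 = 10332
m = 10332 > 0,  v_rel·d = 126 > 0  ⇒  inside

inside=yes margin=10332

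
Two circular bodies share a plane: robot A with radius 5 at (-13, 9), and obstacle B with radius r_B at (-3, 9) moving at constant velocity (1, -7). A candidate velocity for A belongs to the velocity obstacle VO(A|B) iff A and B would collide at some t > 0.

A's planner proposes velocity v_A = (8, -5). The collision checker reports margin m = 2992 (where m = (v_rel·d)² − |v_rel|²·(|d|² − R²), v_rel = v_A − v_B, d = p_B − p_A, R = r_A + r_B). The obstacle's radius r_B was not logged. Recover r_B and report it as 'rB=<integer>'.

m = 2992
d = (10, 0);  v_rel = (7, 2),  |v_rel|² = 53
v_rel×d = (7)·(0) − (2)·(10) = -20
since m = R²·53 − (-20)²:  R² = (400 + 2992) / 53 = 64
R = √64 = 8  ⇒  r_B = 8 − 5 = 3

rB=3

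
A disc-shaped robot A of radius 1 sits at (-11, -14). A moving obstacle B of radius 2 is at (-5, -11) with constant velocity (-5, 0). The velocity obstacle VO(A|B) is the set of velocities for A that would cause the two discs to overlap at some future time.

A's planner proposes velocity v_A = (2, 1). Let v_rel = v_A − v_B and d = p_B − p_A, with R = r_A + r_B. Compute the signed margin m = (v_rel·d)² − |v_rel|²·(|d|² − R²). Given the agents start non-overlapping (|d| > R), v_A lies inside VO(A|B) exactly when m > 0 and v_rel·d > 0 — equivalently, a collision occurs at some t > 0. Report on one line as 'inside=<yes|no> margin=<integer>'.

d = (6, 3),  |d|² = 45;  R = 1+2 = 3,  c = 45−3² = 36
v_rel = (7, 1),  |v_rel|² = 50;  v_rel·d = (7)·(6) + (1)·(3) = 45
50·t² − 90·t + 36 = 0  ⇒  m = 45² − 50·36 = 225
m = 225 > 0,  v_rel·d = 45 > 0  ⇒  inside

inside=yes margin=225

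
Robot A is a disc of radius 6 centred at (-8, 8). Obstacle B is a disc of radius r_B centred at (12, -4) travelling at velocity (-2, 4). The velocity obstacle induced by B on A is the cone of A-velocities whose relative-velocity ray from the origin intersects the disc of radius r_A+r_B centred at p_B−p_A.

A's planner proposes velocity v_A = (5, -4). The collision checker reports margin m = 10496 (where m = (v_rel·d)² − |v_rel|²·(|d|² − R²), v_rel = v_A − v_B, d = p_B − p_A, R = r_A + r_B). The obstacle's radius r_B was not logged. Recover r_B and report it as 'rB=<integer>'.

m = 10496
d = (20, -12);  v_rel = (7, -8),  |v_rel|² = 113
v_rel×d = (7)·(-12) − (-8)·(20) = 76
since m = R²·113 − 76²:  R² = (5776 + 10496) / 113 = 144
R = √144 = 12  ⇒  r_B = 12 − 6 = 6

rB=6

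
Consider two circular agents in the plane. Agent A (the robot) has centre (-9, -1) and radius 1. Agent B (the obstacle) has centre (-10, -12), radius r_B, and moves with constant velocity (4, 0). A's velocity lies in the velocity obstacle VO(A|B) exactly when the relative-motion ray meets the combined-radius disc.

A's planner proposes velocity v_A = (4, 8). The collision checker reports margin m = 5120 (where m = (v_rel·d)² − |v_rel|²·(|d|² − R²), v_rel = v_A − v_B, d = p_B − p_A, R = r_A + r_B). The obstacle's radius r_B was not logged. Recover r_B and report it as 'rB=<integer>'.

m = 5120
d = (-1, -11);  v_rel = (0, 8),  |v_rel|² = 64
v_rel×d = (0)·(-11) − (8)·(-1) = 8
since m = R²·64 − 8²:  R² = (64 + 5120) / 64 = 81
R = √81 = 9  ⇒  r_B = 9 − 1 = 8

rB=8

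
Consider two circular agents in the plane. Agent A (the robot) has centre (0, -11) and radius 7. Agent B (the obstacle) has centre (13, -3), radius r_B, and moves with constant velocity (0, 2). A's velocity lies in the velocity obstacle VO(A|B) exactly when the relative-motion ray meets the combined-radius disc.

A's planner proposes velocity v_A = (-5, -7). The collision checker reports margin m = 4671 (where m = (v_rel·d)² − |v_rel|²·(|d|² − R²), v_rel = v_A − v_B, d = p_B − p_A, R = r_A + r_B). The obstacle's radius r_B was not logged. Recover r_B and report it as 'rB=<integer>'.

m = 4671
d = (13, 8);  v_rel = (-5, -9),  |v_rel|² = 106
v_rel×d = (-5)·(8) − (-9)·(13) = 77
since m = R²·106 − 77²:  R² = (5929 + 4671) / 106 = 100
R = √100 = 10  ⇒  r_B = 10 − 7 = 3

rB=3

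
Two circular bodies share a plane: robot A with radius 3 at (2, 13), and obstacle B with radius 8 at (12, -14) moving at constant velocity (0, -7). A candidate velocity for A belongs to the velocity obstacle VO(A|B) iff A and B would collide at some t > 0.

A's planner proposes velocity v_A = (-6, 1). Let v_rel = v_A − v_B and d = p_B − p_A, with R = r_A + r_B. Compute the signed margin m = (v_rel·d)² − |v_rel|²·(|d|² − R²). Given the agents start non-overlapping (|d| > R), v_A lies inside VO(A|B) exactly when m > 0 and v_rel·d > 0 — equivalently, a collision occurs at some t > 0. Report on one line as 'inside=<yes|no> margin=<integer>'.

d = (10, -27),  |d|² = 829;  R = 3+8 = 11,  c = 829−11² = 708
v_rel = (-6, 8),  |v_rel|² = 100;  v_rel·d = (-6)·(10) + (8)·(-27) = -276
100·t² + 552·t + 708 = 0  ⇒  m = (-276)² − 100·708 = 5376
m = 5376 > 0,  v_rel·d = -276 < 0  ⇒  outside

inside=no margin=5376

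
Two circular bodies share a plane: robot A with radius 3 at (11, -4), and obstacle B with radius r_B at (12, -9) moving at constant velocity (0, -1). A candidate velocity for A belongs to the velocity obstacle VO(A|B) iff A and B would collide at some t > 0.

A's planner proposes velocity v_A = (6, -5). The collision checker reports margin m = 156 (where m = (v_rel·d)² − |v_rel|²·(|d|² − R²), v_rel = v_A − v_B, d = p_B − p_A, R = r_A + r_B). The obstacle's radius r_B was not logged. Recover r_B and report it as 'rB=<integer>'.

m = 156
d = (1, -5);  v_rel = (6, -4),  |v_rel|² = 52
v_rel×d = (6)·(-5) − (-4)·(1) = -26
since m = R²·52 − (-26)²:  R² = (676 + 156) / 52 = 16
R = √16 = 4  ⇒  r_B = 4 − 3 = 1

rB=1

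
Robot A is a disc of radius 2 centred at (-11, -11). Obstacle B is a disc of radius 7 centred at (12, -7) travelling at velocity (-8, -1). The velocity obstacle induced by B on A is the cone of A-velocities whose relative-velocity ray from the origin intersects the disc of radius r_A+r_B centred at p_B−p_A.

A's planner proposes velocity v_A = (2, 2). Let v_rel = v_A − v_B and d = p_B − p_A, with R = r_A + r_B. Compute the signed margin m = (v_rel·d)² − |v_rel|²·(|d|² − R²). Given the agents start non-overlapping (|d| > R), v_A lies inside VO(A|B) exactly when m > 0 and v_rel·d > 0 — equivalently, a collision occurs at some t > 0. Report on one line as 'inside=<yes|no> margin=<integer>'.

d = (23, 4),  |d|² = 545;  R = 2+7 = 9,  c = 545−9² = 464
v_rel = (10, 3),  |v_rel|² = 109;  v_rel·d = (10)·(23) + (3)·(4) = 242
109·t² − 484·t + 464 = 0  ⇒  m = 242² − 109·464 = 7988
m = 7988 > 0,  v_rel·d = 242 > 0  ⇒  inside

inside=yes margin=7988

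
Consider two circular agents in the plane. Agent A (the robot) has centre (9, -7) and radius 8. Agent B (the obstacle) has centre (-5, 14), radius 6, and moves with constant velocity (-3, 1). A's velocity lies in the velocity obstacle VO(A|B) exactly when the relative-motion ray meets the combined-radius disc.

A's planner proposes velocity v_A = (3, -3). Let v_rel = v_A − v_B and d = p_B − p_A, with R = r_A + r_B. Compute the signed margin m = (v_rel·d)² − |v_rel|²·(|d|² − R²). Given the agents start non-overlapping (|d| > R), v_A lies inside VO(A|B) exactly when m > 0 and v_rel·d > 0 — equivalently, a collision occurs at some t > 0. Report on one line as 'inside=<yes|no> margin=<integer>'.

d = (-14, 21),  |d|² = 637;  R = 8+6 = 14,  c = 637−14² = 441
v_rel = (6, -4),  |v_rel|² = 52;  v_rel·d = (6)·(-14) + (-4)·(21) = -168
52·t² + 336·t + 441 = 0  ⇒  m = (-168)² − 52·441 = 5292
m = 5292 > 0,  v_rel·d = -168 < 0  ⇒  outside

inside=no margin=5292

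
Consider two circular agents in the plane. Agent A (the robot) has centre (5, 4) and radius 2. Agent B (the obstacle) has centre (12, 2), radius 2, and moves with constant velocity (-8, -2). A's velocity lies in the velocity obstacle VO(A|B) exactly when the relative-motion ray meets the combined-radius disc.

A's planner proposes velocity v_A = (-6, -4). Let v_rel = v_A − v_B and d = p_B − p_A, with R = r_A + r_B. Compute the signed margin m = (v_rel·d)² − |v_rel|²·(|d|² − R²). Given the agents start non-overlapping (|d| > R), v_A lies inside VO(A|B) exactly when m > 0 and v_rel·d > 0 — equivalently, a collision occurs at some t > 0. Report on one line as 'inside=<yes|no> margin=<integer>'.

d = (7, -2),  |d|² = 53;  R = 2+2 = 4,  c = 53−4² = 37
v_rel = (2, -2),  |v_rel|² = 8;  v_rel·d = (2)·(7) + (-2)·(-2) = 18
8·t² − 36·t + 37 = 0  ⇒  m = 18² − 8·37 = 28
m = 28 > 0,  v_rel·d = 18 > 0  ⇒  inside

inside=yes margin=28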